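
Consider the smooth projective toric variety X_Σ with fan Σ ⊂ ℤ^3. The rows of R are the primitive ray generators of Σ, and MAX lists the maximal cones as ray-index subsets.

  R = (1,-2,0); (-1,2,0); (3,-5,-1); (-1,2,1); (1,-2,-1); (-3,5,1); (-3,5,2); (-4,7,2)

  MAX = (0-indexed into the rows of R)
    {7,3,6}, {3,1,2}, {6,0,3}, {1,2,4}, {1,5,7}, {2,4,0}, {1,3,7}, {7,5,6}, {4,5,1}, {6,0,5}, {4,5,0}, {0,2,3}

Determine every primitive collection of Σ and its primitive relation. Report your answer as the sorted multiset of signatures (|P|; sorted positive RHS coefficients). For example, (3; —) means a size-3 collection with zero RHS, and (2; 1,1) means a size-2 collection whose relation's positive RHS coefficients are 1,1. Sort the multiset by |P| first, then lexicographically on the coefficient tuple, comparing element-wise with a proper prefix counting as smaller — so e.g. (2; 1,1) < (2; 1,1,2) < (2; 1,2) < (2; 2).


Minimal non-faces — 10 found among 8 rays, 12 max cones:

  P = {0,1}:  v_{0} + v_{1} = 0 — sig = (2; —)
  P = {2,5}:  v_{2} + v_{5} = 0 — sig = (2; —)
  P = {3,4}:  v_{3} + v_{4} = 0 — sig = (2; —)
  P = {0,7}:  v_{0} + v_{7} = v_{6} — sig = (2; 1)
  P = {1,6}:  v_{1} + v_{6} = v_{7} — sig = (2; 1)
  P = {2,7}:  v_{2} + v_{7} = v_{3} — sig = (2; 1)
  P = {3,5}:  v_{3} + v_{5} = v_{7} — sig = (2; 1)
  P = {4,7}:  v_{4} + v_{7} = v_{5} — sig = (2; 1)
  P = {2,6}:  v_{2} + v_{6} = v_{0} + v_{3} — sig = (2; 1,1)
  P = {4,6}:  v_{4} + v_{6} = v_{0} + v_{5} — sig = (2; 1,1)

so the primitive-relation signature multiset is
{ (2; —) ×3,  (2; 1) ×5,  (2; 1,1) ×2 }


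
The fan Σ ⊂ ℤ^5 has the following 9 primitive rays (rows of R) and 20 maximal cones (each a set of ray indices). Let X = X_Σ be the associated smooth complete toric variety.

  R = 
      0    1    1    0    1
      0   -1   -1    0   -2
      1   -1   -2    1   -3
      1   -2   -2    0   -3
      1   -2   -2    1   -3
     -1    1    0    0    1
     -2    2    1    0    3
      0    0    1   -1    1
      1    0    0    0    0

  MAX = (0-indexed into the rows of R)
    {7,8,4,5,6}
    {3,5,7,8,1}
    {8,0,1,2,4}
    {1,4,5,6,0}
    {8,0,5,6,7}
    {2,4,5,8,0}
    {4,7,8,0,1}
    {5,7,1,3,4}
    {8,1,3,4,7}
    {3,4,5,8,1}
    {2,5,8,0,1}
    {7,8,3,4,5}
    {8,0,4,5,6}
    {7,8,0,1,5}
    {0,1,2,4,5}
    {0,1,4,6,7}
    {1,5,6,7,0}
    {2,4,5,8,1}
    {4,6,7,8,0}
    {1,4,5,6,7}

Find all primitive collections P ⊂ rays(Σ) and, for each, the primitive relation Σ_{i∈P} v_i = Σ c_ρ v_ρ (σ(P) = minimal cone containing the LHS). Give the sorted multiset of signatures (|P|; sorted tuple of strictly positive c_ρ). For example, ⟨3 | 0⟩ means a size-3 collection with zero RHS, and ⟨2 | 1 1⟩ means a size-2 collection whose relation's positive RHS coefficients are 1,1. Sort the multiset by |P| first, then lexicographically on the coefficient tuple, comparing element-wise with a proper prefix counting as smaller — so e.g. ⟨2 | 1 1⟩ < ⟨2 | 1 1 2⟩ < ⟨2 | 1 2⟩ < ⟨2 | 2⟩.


The 9 primitive collections of Σ (r=9, n=5):

  P={0,3}:  v_{0} + v_{3} = v_{1} + v_{8} ; sig = ⟨2 | 1 1⟩
  P={2,7}:  v_{2} + v_{7} = v_{1} + v_{8} ; sig = ⟨2 | 1 1⟩
  P={2,6}:  v_{2} + v_{6} = v_{0} + v_{4} + 2·v_{5} ; sig = ⟨2 | 1 1 2⟩
  P={3,6}:  v_{3} + v_{6} = v_{4} + 2·v_{5} + v_{7} ; sig = ⟨2 | 1 1 2⟩
  P={2,3}:  v_{2} + v_{3} = 2·v_{1} + v_{4} + v_{5} + 2·v_{8} ; sig = ⟨2 | 1 1 2 2⟩
  P={1,6,8}:  v_{1} + v_{6} + v_{8} = v_{5} ; sig = ⟨3 | 1⟩
  P={0,4,5,7}:  v_{0} + v_{4} + v_{5} + v_{7} = 0 ; sig = ⟨4 | 0⟩
  P={0,1,4,5,8}:  v_{0} + v_{1} + v_{4} + v_{5} + v_{8} = v_{2} ; sig = ⟨5 | 1⟩
  P={1,4,5,7,8}:  v_{1} + v_{4} + v_{5} + v_{7} + v_{8} = v_{3} ; sig = ⟨5 | 1⟩

Hence PRS(X_Σ) =
    |P|=2: 5 collections, coeffs (1,1), (1,1), (1,1,2), (1,1,2), (1,1,2,2)
    |P|=3: 1 collection, coeffs (1)
    |P|=4: 1 collection, coeffs ()
    |P|=5: 2 collections, coeffs (1), (1)


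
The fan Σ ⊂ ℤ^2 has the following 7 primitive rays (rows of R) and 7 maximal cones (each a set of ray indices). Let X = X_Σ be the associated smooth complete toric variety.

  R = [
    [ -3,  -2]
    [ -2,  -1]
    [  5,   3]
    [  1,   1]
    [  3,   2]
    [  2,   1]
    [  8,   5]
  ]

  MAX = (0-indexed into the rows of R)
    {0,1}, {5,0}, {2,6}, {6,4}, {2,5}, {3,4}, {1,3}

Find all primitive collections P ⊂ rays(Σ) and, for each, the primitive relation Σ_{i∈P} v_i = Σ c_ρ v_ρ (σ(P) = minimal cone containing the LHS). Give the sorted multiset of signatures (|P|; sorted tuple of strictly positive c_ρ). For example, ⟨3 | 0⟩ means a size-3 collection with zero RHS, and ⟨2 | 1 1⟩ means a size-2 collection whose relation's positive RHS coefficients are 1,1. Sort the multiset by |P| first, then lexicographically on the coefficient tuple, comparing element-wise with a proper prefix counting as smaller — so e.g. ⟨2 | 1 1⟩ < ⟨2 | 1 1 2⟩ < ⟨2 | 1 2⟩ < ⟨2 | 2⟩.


Primitive collections (14):

  • {0,4}:  v_{0} + v_{4} = 0 — sig = ⟨2 | 0⟩
  • {1,5}:  v_{1} + v_{5} = 0 — sig = ⟨2 | 0⟩
  • {0,2}:  v_{0} + v_{2} = v_{5} — sig = ⟨2 | 1⟩
  • {0,3}:  v_{0} + v_{3} = v_{1} — sig = ⟨2 | 1⟩
  • {0,6}:  v_{0} + v_{6} = v_{2} — sig = ⟨2 | 1⟩
  • {1,2}:  v_{1} + v_{2} = v_{4} — sig = ⟨2 | 1⟩
  • {1,4}:  v_{1} + v_{4} = v_{3} — sig = ⟨2 | 1⟩
  • {2,4}:  v_{2} + v_{4} = v_{6} — sig = ⟨2 | 1⟩
  • {3,5}:  v_{3} + v_{5} = v_{4} — sig = ⟨2 | 1⟩
  • {4,5}:  v_{4} + v_{5} = v_{2} — sig = ⟨2 | 1⟩
  • {1,6}:  v_{1} + v_{6} = 2·v_{4} — sig = ⟨2 | 2⟩
  • {2,3}:  v_{2} + v_{3} = 2·v_{4} — sig = ⟨2 | 2⟩
  • {5,6}:  v_{5} + v_{6} = 2·v_{2} — sig = ⟨2 | 2⟩
  • {3,6}:  v_{3} + v_{6} = 3·v_{4} — sig = ⟨2 | 3⟩

Hence PRS(X_Σ) =
[⟨2 | 0⟩, ⟨2 | 0⟩, ⟨2 | 1⟩, ⟨2 | 1⟩, ⟨2 | 1⟩, ⟨2 | 1⟩, ⟨2 | 1⟩, ⟨2 | 1⟩, ⟨2 | 1⟩, ⟨2 | 1⟩, ⟨2 | 2⟩, ⟨2 | 2⟩, ⟨2 | 2⟩, ⟨2 | 3⟩]


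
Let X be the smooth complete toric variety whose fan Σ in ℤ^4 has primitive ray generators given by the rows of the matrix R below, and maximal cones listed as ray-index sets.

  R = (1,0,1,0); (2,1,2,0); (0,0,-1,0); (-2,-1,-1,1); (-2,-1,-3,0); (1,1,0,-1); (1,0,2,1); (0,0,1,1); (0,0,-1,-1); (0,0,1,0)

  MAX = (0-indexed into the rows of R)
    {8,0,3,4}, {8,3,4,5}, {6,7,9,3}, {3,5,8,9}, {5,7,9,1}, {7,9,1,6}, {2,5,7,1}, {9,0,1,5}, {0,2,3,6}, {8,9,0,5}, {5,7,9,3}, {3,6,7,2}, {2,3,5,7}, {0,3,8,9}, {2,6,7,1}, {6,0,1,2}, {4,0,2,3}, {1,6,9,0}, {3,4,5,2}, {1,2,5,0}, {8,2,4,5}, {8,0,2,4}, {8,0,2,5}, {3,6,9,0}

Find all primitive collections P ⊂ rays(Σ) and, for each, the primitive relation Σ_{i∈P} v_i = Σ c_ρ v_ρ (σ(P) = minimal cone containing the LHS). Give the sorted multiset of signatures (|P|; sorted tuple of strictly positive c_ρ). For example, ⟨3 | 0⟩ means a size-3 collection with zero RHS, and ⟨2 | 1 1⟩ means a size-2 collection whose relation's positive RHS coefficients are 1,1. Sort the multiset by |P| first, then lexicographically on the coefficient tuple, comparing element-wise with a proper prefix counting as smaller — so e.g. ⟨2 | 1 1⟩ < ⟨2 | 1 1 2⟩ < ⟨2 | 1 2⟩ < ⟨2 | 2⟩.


Minimal non-faces — 14 found among 10 rays, 24 max cones:

  {2,9}:  v_{2} + v_{9} = 0  ⇒ sig = ⟨2 | 0⟩
  {7,8}:  v_{7} + v_{8} = 0  ⇒ sig = ⟨2 | 0⟩
  {0,7}:  v_{0} + v_{7} = v_{6}  ⇒ sig = ⟨2 | 1⟩
  {1,3}:  v_{1} + v_{3} = v_{7}  ⇒ sig = ⟨2 | 1⟩
  {1,4}:  v_{1} + v_{4} = v_{2}  ⇒ sig = ⟨2 | 1⟩
  {5,6}:  v_{5} + v_{6} = v_{1}  ⇒ sig = ⟨2 | 1⟩
  {6,8}:  v_{6} + v_{8} = v_{0}  ⇒ sig = ⟨2 | 1⟩
  {1,8}:  v_{1} + v_{8} = v_{0} + v_{5}  ⇒ sig = ⟨2 | 1 1⟩
  {4,7}:  v_{4} + v_{7} = v_{2} + v_{3}  ⇒ sig = ⟨2 | 1 1⟩
  {4,9}:  v_{4} + v_{9} = v_{3} + v_{8}  ⇒ sig = ⟨2 | 1 1⟩
  {4,6}:  v_{4} + v_{6} = v_{0} + v_{2} + v_{3}  ⇒ sig = ⟨2 | 1 1 1⟩
  {0,3,5}:  v_{0} + v_{3} + v_{5} = 0  ⇒ sig = ⟨3 | 0⟩
  {2,3,8}:  v_{2} + v_{3} + v_{8} = v_{4}  ⇒ sig = ⟨3 | 1⟩
  {0,4,5}:  v_{0} + v_{4} + v_{5} = v_{2} + v_{8}  ⇒ sig = ⟨3 | 1 1⟩

Sorted signature multiset PRS(X):
    ⟨2 | 0⟩
    ⟨2 | 0⟩
    ⟨2 | 1⟩
    ⟨2 | 1⟩
    ⟨2 | 1⟩
    ⟨2 | 1⟩
    ⟨2 | 1⟩
    ⟨2 | 1 1⟩
    ⟨2 | 1 1⟩
    ⟨2 | 1 1⟩
    ⟨2 | 1 1 1⟩
    ⟨3 | 0⟩
    ⟨3 | 1⟩
    ⟨3 | 1 1⟩


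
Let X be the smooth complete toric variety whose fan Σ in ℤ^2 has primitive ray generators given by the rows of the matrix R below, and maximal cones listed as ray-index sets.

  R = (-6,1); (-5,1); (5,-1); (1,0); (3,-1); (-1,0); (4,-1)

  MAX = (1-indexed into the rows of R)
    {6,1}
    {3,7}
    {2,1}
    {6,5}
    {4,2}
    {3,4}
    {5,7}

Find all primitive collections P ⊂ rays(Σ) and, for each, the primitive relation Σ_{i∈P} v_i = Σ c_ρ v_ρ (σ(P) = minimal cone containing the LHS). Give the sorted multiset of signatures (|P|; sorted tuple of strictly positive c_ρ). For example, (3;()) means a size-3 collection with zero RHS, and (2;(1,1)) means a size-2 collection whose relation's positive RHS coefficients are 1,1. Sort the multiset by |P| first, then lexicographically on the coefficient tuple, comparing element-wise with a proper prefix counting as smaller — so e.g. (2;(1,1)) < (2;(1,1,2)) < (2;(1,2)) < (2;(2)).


Δ(Σ) — 7 vertices, 14 min non-faces:

  P = {2,3}:  v_{2} + v_{3} = 0 ; sig = (2;())
  P = {4,6}:  v_{4} + v_{6} = 0 ; sig = (2;())
  P = {1,3}:  v_{1} + v_{3} = v_{6} ; sig = (2;(1))
  P = {1,4}:  v_{1} + v_{4} = v_{2} ; sig = (2;(1))
  P = {2,6}:  v_{2} + v_{6} = v_{1} ; sig = (2;(1))
  P = {2,7}:  v_{2} + v_{7} = v_{6} ; sig = (2;(1))
  P = {3,6}:  v_{3} + v_{6} = v_{7} ; sig = (2;(1))
  P = {4,5}:  v_{4} + v_{5} = v_{7} ; sig = (2;(1))
  P = {4,7}:  v_{4} + v_{7} = v_{3} ; sig = (2;(1))
  P = {6,7}:  v_{6} + v_{7} = v_{5} ; sig = (2;(1))
  P = {1,7}:  v_{1} + v_{7} = 2·v_{6} ; sig = (2;(2))
  P = {2,5}:  v_{2} + v_{5} = 2·v_{6} ; sig = (2;(2))
  P = {3,5}:  v_{3} + v_{5} = 2·v_{7} ; sig = (2;(2))
  P = {1,5}:  v_{1} + v_{5} = 3·v_{6} ; sig = (2;(3))

Hence PRS(X_Σ) =
    |P|=2: 14 collections, coeffs (), (), (1), (1), (1), (1), (1), (1), (1), (1), (2), (2), (2), (3)


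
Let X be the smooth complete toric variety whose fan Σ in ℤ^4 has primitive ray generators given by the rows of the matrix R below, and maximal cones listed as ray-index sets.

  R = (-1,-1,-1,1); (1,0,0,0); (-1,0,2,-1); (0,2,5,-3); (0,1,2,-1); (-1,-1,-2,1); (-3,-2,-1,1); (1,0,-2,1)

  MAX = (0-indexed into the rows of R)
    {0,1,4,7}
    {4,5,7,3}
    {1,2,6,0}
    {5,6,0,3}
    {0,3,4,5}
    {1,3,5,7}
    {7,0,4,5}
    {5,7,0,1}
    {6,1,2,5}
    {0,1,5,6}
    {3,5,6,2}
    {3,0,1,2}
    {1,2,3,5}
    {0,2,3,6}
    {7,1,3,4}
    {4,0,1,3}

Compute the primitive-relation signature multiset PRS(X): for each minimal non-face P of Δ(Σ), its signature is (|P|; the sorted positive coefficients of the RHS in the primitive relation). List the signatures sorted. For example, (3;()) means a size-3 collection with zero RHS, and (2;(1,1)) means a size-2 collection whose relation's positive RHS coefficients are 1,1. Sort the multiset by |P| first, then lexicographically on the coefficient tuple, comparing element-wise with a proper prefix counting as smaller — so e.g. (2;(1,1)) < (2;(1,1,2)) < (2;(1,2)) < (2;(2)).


Minimal non-faces — 9 found among 8 rays, 16 max cones:

  {2,7}:  v_{2} + v_{7} = 0  ⟹  sig = (2;())
  {2,4}:  v_{2} + v_{4} = v_{0} + v_{3}  ⟹  sig = (2;(1,1))
  {6,7}:  v_{6} + v_{7} = v_{0} + v_{5}  ⟹  sig = (2;(1,1))
  {4,6}:  v_{4} + v_{6} = 2·v_{0} + v_{3} + v_{5}  ⟹  sig = (2;(1,1,2))
  {1,4,5}:  v_{1} + v_{4} + v_{5} = 0  ⟹  sig = (3;())
  {0,2,5}:  v_{0} + v_{2} + v_{5} = v_{6}  ⟹  sig = (3;(1))
  {0,3,7}:  v_{0} + v_{3} + v_{7} = v_{4}  ⟹  sig = (3;(1))
  {1,3,6}:  v_{1} + v_{3} + v_{6} = 2·v_{2}  ⟹  sig = (3;(2))
  {0,1,3,5}:  v_{0} + v_{1} + v_{3} + v_{5} = v_{2}  ⟹  sig = (4;(1))

Hence PRS(X_Σ) =
[(2;()), (2;(1,1)), (2;(1,1)), (2;(1,1,2)), (3;()), (3;(1)), (3;(1)), (3;(2)), (4;(1))]


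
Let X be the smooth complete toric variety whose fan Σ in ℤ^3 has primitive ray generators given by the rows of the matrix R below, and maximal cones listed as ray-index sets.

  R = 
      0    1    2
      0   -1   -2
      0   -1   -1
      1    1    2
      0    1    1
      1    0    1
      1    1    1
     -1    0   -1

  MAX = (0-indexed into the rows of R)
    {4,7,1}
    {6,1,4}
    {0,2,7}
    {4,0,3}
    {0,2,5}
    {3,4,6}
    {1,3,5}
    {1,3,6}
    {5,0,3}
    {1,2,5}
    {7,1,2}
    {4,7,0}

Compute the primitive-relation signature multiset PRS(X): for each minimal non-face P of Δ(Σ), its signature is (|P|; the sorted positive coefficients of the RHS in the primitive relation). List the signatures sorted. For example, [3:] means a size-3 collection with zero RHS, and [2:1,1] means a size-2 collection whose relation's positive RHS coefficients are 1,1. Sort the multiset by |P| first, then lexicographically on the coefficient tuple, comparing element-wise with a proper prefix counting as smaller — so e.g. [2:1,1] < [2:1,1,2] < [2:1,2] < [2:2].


|primitive collections| = 11. Relations:

  • {0,1}:  v_{0} + v_{1} = 0 ; sig = [2:]
  • {2,4}:  v_{2} + v_{4} = 0 ; sig = [2:]
  • {5,7}:  v_{5} + v_{7} = 0 ; sig = [2:]
  • {2,3}:  v_{2} + v_{3} = v_{5} ; sig = [2:1]
  • {3,7}:  v_{3} + v_{7} = v_{4} ; sig = [2:1]
  • {4,5}:  v_{4} + v_{5} = v_{3} ; sig = [2:1]
  • {0,6}:  v_{0} + v_{6} = v_{3} + v_{4} ; sig = [2:1,1]
  • {2,6}:  v_{2} + v_{6} = v_{1} + v_{3} ; sig = [2:1,1]
  • {5,6}:  v_{5} + v_{6} = v_{1} + 2·v_{3} ; sig = [2:1,2]
  • {6,7}:  v_{6} + v_{7} = v_{1} + 2·v_{4} ; sig = [2:1,2]
  • {1,3,4}:  v_{1} + v_{3} + v_{4} = v_{6} ; sig = [3:1]

so the primitive-relation signature multiset is
    [2:]
    [2:]
    [2:]
    [2:1]
    [2:1]
    [2:1]
    [2:1,1]
    [2:1,1]
    [2:1,2]
    [2:1,2]
    [3:1]


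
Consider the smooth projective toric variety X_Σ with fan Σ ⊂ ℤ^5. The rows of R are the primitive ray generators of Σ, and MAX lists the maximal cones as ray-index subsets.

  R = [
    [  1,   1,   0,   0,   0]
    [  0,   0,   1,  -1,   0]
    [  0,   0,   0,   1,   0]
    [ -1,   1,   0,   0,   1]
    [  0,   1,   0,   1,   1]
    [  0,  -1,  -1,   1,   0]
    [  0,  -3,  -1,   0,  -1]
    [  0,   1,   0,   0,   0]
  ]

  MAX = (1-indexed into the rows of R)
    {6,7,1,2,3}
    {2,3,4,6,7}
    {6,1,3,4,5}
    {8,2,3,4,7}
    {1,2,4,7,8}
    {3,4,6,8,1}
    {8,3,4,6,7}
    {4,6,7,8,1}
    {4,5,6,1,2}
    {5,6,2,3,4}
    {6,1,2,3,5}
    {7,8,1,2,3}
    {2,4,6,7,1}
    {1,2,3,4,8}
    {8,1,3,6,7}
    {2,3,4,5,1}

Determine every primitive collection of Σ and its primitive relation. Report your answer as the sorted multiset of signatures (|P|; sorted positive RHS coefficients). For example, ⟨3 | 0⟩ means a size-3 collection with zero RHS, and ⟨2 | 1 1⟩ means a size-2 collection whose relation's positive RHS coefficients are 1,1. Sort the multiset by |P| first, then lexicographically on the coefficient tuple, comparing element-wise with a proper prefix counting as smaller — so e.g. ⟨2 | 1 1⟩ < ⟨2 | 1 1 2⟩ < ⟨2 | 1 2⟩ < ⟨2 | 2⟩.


|primitive collections| = 5. Relations:

  P={5,8}:  v_{5} + v_{8} = v_{1} + v_{3} + v_{4}  so sig = ⟨2 | 1 1 1⟩
  P={5,7}:  v_{5} + v_{7} = v_{2} + 2·v_{6}  so sig = ⟨2 | 1 2⟩
  P={2,6,8}:  v_{2} + v_{6} + v_{8} = 0  so sig = ⟨3 | 0⟩
  P={1,3,4,7}:  v_{1} + v_{3} + v_{4} + v_{7} = v_{6}  so sig = ⟨4 | 1⟩
  P={1,2,3,4,6}:  v_{1} + v_{2} + v_{3} + v_{4} + v_{6} = v_{5}  so sig = ⟨5 | 1⟩

Sorted signature multiset PRS(X):
{ ⟨2 | 1 1 1⟩,  ⟨2 | 1 2⟩,  ⟨3 | 0⟩,  ⟨4 | 1⟩,  ⟨5 | 1⟩ }


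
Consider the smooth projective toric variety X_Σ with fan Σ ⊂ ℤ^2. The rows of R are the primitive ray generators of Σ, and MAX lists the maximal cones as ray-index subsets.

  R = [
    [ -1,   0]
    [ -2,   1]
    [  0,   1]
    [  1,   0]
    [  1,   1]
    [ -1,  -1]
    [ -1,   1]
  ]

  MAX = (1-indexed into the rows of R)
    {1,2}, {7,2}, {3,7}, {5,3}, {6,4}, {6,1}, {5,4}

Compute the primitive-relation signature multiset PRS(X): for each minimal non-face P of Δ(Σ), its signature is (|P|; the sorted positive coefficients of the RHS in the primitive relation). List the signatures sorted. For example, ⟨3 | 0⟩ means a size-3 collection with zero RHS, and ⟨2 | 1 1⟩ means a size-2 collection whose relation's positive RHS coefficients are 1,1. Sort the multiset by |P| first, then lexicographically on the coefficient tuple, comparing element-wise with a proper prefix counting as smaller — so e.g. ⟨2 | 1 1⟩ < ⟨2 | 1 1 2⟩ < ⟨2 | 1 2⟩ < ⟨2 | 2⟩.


The 14 primitive collections of Σ (r=7, n=2):

  P = {1,4}:  v_{1} + v_{4} = 0  so sig = ⟨2 | 0⟩
  P = {5,6}:  v_{5} + v_{6} = 0  so sig = ⟨2 | 0⟩
  P = {1,3}:  v_{1} + v_{3} = v_{7}  so sig = ⟨2 | 1⟩
  P = {1,5}:  v_{1} + v_{5} = v_{3}  so sig = ⟨2 | 1⟩
  P = {1,7}:  v_{1} + v_{7} = v_{2}  so sig = ⟨2 | 1⟩
  P = {2,4}:  v_{2} + v_{4} = v_{7}  so sig = ⟨2 | 1⟩
  P = {3,4}:  v_{3} + v_{4} = v_{5}  so sig = ⟨2 | 1⟩
  P = {3,6}:  v_{3} + v_{6} = v_{1}  so sig = ⟨2 | 1⟩
  P = {4,7}:  v_{4} + v_{7} = v_{3}  so sig = ⟨2 | 1⟩
  P = {2,5}:  v_{2} + v_{5} = v_{3} + v_{7}  so sig = ⟨2 | 1 1⟩
  P = {2,3}:  v_{2} + v_{3} = 2·v_{7}  so sig = ⟨2 | 2⟩
  P = {5,7}:  v_{5} + v_{7} = 2·v_{3}  so sig = ⟨2 | 2⟩
  P = {6,7}:  v_{6} + v_{7} = 2·v_{1}  so sig = ⟨2 | 2⟩
  P = {2,6}:  v_{2} + v_{6} = 3·v_{1}  so sig = ⟨2 | 3⟩

Hence PRS(X_Σ) =
{ ⟨2 | 0⟩ ×2,  ⟨2 | 1⟩ ×7,  ⟨2 | 1 1⟩,  ⟨2 | 2⟩ ×3,  ⟨2 | 3⟩ }


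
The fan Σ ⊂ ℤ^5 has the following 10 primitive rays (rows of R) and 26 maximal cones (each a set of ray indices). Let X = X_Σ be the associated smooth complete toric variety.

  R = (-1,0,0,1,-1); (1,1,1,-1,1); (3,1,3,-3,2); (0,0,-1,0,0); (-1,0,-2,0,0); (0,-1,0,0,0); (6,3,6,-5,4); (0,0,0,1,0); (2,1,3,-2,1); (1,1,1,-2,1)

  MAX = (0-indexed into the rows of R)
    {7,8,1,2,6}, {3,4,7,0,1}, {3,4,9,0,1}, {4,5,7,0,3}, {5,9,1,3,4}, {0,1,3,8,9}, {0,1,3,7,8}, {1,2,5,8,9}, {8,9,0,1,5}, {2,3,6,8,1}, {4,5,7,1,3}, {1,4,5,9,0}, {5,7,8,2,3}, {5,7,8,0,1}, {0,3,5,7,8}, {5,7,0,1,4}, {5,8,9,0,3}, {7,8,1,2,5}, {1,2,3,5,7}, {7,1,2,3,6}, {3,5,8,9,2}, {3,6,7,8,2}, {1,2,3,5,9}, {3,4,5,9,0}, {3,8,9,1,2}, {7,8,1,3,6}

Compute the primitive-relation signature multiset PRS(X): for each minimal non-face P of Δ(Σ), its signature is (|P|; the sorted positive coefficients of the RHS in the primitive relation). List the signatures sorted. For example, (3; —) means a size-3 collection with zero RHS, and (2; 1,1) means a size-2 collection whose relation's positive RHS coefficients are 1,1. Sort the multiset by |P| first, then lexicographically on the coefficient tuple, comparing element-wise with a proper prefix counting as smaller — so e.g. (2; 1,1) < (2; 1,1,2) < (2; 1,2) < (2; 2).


Primitive collections (11):

  P={0,2}:  v_{0} + v_{2} = v_{8} — sig = (2; 1)
  P={4,8}:  v_{4} + v_{8} = v_{9} — sig = (2; 1)
  P={7,9}:  v_{7} + v_{9} = v_{1} — sig = (2; 1)
  P={2,4}:  v_{2} + v_{4} = v_{1} + v_{3} + v_{5} + v_{9} — sig = (2; 1,1,1,1)
  P={0,6}:  v_{0} + v_{6} = v_{1} + v_{3} + v_{7} + 2·v_{8} — sig = (2; 1,1,1,2)
  P={6,9}:  v_{6} + v_{9} = 2·v_{1} + v_{2} + v_{3} + v_{8} — sig = (2; 1,1,1,2)
  P={4,6}:  v_{4} + v_{6} = 2·v_{1} + v_{2} + v_{3} — sig = (2; 1,1,2)
  P={5,6}:  v_{5} + v_{6} = 2·v_{2} + v_{7} — sig = (2; 1,2)
  P={0,1,3,5}:  v_{0} + v_{1} + v_{3} + v_{5} = 0 — sig = (4; —)
  P={1,3,5,8}:  v_{1} + v_{3} + v_{5} + v_{8} = v_{2} — sig = (4; 1)
  P={1,2,3,7,8}:  v_{1} + v_{2} + v_{3} + v_{7} + v_{8} = v_{6} — sig = (5; 1)

Hence PRS(X_Σ) =
{ (2; 1) ×3,  (2; 1,1,1,1),  (2; 1,1,1,2) ×2,  (2; 1,1,2),  (2; 1,2),  (4; —),  (4; 1),  (5; 1) }


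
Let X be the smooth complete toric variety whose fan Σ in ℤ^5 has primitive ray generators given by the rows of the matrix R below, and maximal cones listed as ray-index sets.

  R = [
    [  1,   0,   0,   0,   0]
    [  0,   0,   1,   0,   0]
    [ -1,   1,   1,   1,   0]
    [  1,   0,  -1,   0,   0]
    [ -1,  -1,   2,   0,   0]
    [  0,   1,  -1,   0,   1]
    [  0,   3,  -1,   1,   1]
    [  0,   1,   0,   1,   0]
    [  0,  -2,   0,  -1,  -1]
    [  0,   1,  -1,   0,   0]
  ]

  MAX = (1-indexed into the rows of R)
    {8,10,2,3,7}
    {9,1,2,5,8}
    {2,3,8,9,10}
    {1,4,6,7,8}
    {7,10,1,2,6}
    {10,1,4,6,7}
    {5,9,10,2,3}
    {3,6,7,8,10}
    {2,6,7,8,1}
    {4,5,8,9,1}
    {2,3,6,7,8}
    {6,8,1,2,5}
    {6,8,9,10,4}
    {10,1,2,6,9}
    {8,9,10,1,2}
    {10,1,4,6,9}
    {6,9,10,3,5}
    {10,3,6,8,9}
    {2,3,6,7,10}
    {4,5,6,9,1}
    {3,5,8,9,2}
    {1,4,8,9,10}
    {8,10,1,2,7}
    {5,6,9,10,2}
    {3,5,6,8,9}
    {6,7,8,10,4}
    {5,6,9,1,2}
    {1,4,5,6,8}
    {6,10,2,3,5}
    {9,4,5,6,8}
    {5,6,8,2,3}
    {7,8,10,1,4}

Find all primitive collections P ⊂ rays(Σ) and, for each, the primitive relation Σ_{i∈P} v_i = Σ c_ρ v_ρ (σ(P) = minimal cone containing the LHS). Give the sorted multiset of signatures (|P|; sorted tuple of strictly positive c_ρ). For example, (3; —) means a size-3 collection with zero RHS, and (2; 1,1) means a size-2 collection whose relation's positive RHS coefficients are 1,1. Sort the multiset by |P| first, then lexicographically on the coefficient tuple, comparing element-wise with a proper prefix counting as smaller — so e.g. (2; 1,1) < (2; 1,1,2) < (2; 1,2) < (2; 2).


13 collections generate NE(X_Σ); each relation:

  P={2,4}:  v_{2} + v_{4} = v_{1}  ⇒ sig = (2; 1)
  P={3,4}:  v_{3} + v_{4} = v_{8}  ⇒ sig = (2; 1)
  P={7,9}:  v_{7} + v_{9} = v_{10}  ⇒ sig = (2; 1)
  P={1,3}:  v_{1} + v_{3} = v_{2} + v_{8}  ⇒ sig = (2; 1,1)
  P={5,7}:  v_{5} + v_{7} = v_{2} + v_{3} + v_{6}  ⇒ sig = (2; 1,1,1)
  P={4,5,10}:  v_{4} + v_{5} + v_{10} = 0  ⇒ sig = (3; —)
  P={1,5,10}:  v_{1} + v_{5} + v_{10} = v_{2}  ⇒ sig = (3; 1)
  P={5,8,10}:  v_{5} + v_{8} + v_{10} = v_{3}  ⇒ sig = (3; 1)
  P={2,6,8,9}:  v_{2} + v_{6} + v_{8} + v_{9} = 0  ⇒ sig = (4; —)
  P={1,6,8,9}:  v_{1} + v_{6} + v_{8} + v_{9} = v_{4}  ⇒ sig = (4; 1)
  P={2,6,8,10}:  v_{2} + v_{6} + v_{8} + v_{10} = v_{7}  ⇒ sig = (4; 1)
  P={1,6,8,10}:  v_{1} + v_{6} + v_{8} + v_{10} = v_{4} + v_{7}  ⇒ sig = (4; 1,1)
  P={2,3,6,9}:  v_{2} + v_{3} + v_{6} + v_{9} = v_{5} + v_{10}  ⇒ sig = (4; 1,1)

Signatures (|P|; sorted positive RHS coefficients), sorted:
    (2; 1)
    (2; 1)
    (2; 1)
    (2; 1,1)
    (2; 1,1,1)
    (3; —)
    (3; 1)
    (3; 1)
    (4; —)
    (4; 1)
    (4; 1)
    (4; 1,1)
    (4; 1,1)


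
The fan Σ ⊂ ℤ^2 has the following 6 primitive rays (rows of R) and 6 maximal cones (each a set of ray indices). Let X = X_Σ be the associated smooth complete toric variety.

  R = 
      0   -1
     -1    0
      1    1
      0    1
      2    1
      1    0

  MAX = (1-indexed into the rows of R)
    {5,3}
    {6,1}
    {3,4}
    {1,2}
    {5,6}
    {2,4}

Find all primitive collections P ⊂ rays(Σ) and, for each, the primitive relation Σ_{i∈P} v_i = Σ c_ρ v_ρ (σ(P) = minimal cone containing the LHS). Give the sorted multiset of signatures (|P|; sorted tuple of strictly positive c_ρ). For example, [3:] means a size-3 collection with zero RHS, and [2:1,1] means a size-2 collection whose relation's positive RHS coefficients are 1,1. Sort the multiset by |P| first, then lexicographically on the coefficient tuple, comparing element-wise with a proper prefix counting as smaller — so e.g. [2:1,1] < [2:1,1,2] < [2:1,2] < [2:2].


The 9 primitive collections of Σ (r=6, n=2):

  P = {1,4}:  v_{1} + v_{4} = 0  ⟹  sig = [2:]
  P = {2,6}:  v_{2} + v_{6} = 0  ⟹  sig = [2:]
  P = {1,3}:  v_{1} + v_{3} = v_{6}  ⟹  sig = [2:1]
  P = {2,3}:  v_{2} + v_{3} = v_{4}  ⟹  sig = [2:1]
  P = {2,5}:  v_{2} + v_{5} = v_{3}  ⟹  sig = [2:1]
  P = {3,6}:  v_{3} + v_{6} = v_{5}  ⟹  sig = [2:1]
  P = {4,6}:  v_{4} + v_{6} = v_{3}  ⟹  sig = [2:1]
  P = {1,5}:  v_{1} + v_{5} = 2·v_{6}  ⟹  sig = [2:2]
  P = {4,5}:  v_{4} + v_{5} = 2·v_{3}  ⟹  sig = [2:2]

Hence PRS(X_Σ) =
{ [2:] ×2,  [2:1] ×5,  [2:2] ×2 }


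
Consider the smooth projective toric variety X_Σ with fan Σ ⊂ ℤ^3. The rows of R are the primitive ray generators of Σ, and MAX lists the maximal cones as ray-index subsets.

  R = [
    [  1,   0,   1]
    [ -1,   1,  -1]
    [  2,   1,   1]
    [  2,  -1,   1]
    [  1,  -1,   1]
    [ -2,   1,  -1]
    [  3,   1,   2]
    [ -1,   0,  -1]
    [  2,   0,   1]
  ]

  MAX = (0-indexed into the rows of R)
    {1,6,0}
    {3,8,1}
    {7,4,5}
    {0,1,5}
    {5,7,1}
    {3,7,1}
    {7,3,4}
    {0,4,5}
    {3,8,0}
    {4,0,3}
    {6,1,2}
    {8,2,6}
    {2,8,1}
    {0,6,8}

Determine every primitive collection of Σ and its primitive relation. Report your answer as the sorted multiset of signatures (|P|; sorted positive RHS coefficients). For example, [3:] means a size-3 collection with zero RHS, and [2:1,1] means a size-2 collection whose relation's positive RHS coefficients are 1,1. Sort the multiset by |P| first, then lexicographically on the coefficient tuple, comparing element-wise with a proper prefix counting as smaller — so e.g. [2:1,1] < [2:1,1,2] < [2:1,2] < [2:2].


|primitive collections| = 18. Relations:

  {0,7}:  v_{0} + v_{7} = 0  →  sig = [2:]
  {1,4}:  v_{1} + v_{4} = 0  →  sig = [2:]
  {3,5}:  v_{3} + v_{5} = 0  →  sig = [2:]
  {0,2}:  v_{0} + v_{2} = v_{6}  →  sig = [2:1]
  {6,7}:  v_{6} + v_{7} = v_{2}  →  sig = [2:1]
  {2,4}:  v_{2} + v_{4} = v_{0} + v_{8}  →  sig = [2:1,1]
  {2,7}:  v_{2} + v_{7} = v_{1} + v_{8}  →  sig = [2:1,1]
  {4,8}:  v_{4} + v_{8} = v_{0} + v_{3}  →  sig = [2:1,1]
  {5,8}:  v_{5} + v_{8} = v_{0} + v_{1}  →  sig = [2:1,1]
  {7,8}:  v_{7} + v_{8} = v_{1} + v_{3}  →  sig = [2:1,1]
  {3,6}:  v_{3} + v_{6} = v_{0} + 2·v_{8}  →  sig = [2:1,2]
  {4,6}:  v_{4} + v_{6} = 2·v_{0} + v_{8}  →  sig = [2:1,2]
  {2,3}:  v_{2} + v_{3} = 2·v_{8}  →  sig = [2:2]
  {2,5}:  v_{2} + v_{5} = 2·v_{0} + 2·v_{1}  →  sig = [2:2,2]
  {5,6}:  v_{5} + v_{6} = 3·v_{0} + 2·v_{1}  →  sig = [2:2,3]
  {0,1,3}:  v_{0} + v_{1} + v_{3} = v_{8}  →  sig = [3:1]
  {0,1,8}:  v_{0} + v_{1} + v_{8} = v_{2}  →  sig = [3:1]
  {1,6,8}:  v_{1} + v_{6} + v_{8} = 2·v_{2}  →  sig = [3:2]

Signatures (|P|; sorted positive RHS coefficients), sorted:
[[2:], [2:], [2:], [2:1], [2:1], [2:1,1], [2:1,1], [2:1,1], [2:1,1], [2:1,1], [2:1,2], [2:1,2], [2:2], [2:2,2], [2:2,3], [3:1], [3:1], [3:2]]


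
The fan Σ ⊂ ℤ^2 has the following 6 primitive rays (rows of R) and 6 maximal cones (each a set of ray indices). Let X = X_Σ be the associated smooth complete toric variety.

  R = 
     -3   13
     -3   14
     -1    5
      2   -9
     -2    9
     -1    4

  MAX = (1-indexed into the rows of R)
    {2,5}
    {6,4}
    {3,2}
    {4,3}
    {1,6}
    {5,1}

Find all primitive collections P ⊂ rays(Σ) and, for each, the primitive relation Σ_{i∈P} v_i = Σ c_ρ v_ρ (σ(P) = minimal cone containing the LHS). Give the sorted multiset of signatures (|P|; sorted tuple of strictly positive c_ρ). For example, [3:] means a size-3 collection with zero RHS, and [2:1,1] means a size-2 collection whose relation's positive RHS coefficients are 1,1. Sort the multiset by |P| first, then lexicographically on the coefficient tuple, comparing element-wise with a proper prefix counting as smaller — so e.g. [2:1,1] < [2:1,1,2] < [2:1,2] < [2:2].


|primitive collections| = 9. Relations:

  P={4,5}:  v_{4} + v_{5} = 0 ; sig = [2:]
  P={1,4}:  v_{1} + v_{4} = v_{6} ; sig = [2:1]
  P={2,4}:  v_{2} + v_{4} = v_{3} ; sig = [2:1]
  P={3,5}:  v_{3} + v_{5} = v_{2} ; sig = [2:1]
  P={3,6}:  v_{3} + v_{6} = v_{5} ; sig = [2:1]
  P={5,6}:  v_{5} + v_{6} = v_{1} ; sig = [2:1]
  P={1,3}:  v_{1} + v_{3} = 2·v_{5} ; sig = [2:2]
  P={2,6}:  v_{2} + v_{6} = 2·v_{5} ; sig = [2:2]
  P={1,2}:  v_{1} + v_{2} = 3·v_{5} ; sig = [2:3]

Hence PRS(X_Σ) =
[[2:], [2:1], [2:1], [2:1], [2:1], [2:1], [2:2], [2:2], [2:3]]


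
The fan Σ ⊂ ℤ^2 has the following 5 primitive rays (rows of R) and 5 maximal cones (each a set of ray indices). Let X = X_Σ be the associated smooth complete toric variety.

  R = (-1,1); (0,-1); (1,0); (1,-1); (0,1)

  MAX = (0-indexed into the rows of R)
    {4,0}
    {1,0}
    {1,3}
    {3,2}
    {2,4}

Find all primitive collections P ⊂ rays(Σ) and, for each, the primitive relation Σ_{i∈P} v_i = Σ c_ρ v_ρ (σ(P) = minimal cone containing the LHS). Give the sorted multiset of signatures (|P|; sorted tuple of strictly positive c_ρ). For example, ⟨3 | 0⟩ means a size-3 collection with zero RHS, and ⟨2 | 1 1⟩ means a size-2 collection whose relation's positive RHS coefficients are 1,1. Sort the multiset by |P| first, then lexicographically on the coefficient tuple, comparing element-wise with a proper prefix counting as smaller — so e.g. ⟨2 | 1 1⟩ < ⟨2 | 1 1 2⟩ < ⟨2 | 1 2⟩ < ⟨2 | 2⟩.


The 5 primitive collections of Σ (r=5, n=2):

  {0,3}:  v_{0} + v_{3} = 0 — sig = ⟨2 | 0⟩
  {1,4}:  v_{1} + v_{4} = 0 — sig = ⟨2 | 0⟩
  {0,2}:  v_{0} + v_{2} = v_{4} — sig = ⟨2 | 1⟩
  {1,2}:  v_{1} + v_{2} = v_{3} — sig = ⟨2 | 1⟩
  {3,4}:  v_{3} + v_{4} = v_{2} — sig = ⟨2 | 1⟩

Hence PRS(X_Σ) =
[⟨2 | 0⟩, ⟨2 | 0⟩, ⟨2 | 1⟩, ⟨2 | 1⟩, ⟨2 | 1⟩]


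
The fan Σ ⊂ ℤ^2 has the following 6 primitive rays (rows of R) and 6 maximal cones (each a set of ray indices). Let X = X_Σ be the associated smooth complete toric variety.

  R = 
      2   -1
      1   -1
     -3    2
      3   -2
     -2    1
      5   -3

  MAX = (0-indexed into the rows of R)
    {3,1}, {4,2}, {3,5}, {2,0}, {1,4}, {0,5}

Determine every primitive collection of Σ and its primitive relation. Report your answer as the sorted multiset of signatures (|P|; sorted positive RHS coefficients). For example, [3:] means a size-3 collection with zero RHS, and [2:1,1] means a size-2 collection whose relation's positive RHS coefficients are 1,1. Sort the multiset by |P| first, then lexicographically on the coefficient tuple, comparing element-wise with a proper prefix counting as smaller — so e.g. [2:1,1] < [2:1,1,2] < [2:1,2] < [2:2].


9 collections generate NE(X_Σ); each relation:

  {0,4}:  v_{0} + v_{4} = 0  ⟹  sig = [2:]
  {2,3}:  v_{2} + v_{3} = 0  ⟹  sig = [2:]
  {0,1}:  v_{0} + v_{1} = v_{3}  ⟹  sig = [2:1]
  {0,3}:  v_{0} + v_{3} = v_{5}  ⟹  sig = [2:1]
  {1,2}:  v_{1} + v_{2} = v_{4}  ⟹  sig = [2:1]
  {2,5}:  v_{2} + v_{5} = v_{0}  ⟹  sig = [2:1]
  {3,4}:  v_{3} + v_{4} = v_{1}  ⟹  sig = [2:1]
  {4,5}:  v_{4} + v_{5} = v_{3}  ⟹  sig = [2:1]
  {1,5}:  v_{1} + v_{5} = 2·v_{3}  ⟹  sig = [2:2]

Signatures (|P|; sorted positive RHS coefficients), sorted:
    [2:]
    [2:]
    [2:1]
    [2:1]
    [2:1]
    [2:1]
    [2:1]
    [2:1]
    [2:2]


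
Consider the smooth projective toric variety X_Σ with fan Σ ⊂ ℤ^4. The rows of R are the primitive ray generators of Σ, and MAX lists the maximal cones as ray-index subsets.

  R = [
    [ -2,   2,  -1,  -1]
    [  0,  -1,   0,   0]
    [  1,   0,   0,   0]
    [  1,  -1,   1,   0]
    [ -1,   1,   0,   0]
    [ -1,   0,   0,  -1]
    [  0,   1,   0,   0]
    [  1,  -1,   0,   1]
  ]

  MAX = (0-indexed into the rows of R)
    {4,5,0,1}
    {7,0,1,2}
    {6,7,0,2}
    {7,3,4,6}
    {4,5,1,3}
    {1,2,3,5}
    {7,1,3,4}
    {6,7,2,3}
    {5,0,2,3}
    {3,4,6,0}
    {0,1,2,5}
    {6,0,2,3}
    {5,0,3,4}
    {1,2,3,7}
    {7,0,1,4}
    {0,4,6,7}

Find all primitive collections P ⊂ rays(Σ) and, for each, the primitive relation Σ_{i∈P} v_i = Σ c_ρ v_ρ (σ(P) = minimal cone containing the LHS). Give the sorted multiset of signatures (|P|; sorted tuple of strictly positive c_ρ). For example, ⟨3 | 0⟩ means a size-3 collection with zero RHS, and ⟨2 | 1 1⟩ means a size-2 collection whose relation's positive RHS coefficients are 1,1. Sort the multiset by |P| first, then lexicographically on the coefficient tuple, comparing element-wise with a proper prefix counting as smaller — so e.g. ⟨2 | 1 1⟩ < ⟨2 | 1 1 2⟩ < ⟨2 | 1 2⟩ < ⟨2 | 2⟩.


Primitive collections (6):

  P = {1,6}:  v_{1} + v_{6} = 0  so sig = ⟨2 | 0⟩
  P = {2,4}:  v_{2} + v_{4} = v_{6}  so sig = ⟨2 | 1⟩
  P = {5,7}:  v_{5} + v_{7} = v_{1}  so sig = ⟨2 | 1⟩
  P = {5,6}:  v_{5} + v_{6} = v_{0} + v_{3}  so sig = ⟨2 | 1 1⟩
  P = {0,3,7}:  v_{0} + v_{3} + v_{7} = 0  so sig = ⟨3 | 0⟩
  P = {0,1,3}:  v_{0} + v_{1} + v_{3} = v_{5}  so sig = ⟨3 | 1⟩

so the primitive-relation signature multiset is
{ ⟨2 | 0⟩,  ⟨2 | 1⟩ ×2,  ⟨2 | 1 1⟩,  ⟨3 | 0⟩,  ⟨3 | 1⟩ }


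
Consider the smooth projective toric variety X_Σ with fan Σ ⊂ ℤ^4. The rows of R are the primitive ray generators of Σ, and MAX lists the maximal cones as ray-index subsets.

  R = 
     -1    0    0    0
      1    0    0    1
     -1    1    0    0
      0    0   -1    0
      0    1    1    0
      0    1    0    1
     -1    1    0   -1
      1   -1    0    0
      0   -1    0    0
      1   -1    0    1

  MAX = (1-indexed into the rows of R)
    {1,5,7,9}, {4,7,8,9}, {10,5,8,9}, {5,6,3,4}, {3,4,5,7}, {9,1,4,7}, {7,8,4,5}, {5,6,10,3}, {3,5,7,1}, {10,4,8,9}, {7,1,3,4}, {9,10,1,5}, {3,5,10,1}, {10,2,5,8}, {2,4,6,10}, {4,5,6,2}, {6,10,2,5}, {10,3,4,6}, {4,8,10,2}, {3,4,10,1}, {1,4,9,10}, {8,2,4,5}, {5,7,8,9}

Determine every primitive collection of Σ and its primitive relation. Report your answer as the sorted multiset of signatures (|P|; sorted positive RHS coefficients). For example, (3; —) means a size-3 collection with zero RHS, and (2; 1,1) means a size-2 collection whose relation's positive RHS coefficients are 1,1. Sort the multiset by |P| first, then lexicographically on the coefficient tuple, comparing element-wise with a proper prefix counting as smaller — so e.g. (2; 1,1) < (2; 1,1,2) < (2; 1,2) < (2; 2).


Δ(Σ) — 10 vertices, 15 min non-faces:

  P={3,8}:  v_{3} + v_{8} = 0  →  sig = (2; —)
  P={7,10}:  v_{7} + v_{10} = 0  →  sig = (2; —)
  P={1,8}:  v_{1} + v_{8} = v_{9}  →  sig = (2; 1)
  P={2,3}:  v_{2} + v_{3} = v_{6}  →  sig = (2; 1)
  P={2,9}:  v_{2} + v_{9} = v_{10}  →  sig = (2; 1)
  P={3,9}:  v_{3} + v_{9} = v_{1}  →  sig = (2; 1)
  P={6,8}:  v_{6} + v_{8} = v_{2}  →  sig = (2; 1)
  P={1,2}:  v_{1} + v_{2} = v_{3} + v_{10}  →  sig = (2; 1,1)
  P={2,7}:  v_{2} + v_{7} = v_{4} + v_{5}  →  sig = (2; 1,1)
  P={6,9}:  v_{6} + v_{9} = v_{3} + v_{10}  →  sig = (2; 1,1)
  P={6,7}:  v_{6} + v_{7} = v_{3} + v_{4} + v_{5}  →  sig = (2; 1,1,1)
  P={1,6}:  v_{1} + v_{6} = 2·v_{3} + v_{10}  →  sig = (2; 1,2)
  P={4,5,9}:  v_{4} + v_{5} + v_{9} = 0  →  sig = (3; —)
  P={1,4,5}:  v_{1} + v_{4} + v_{5} = v_{3}  →  sig = (3; 1)
  P={4,5,10}:  v_{4} + v_{5} + v_{10} = v_{2}  →  sig = (3; 1)

Hence PRS(X_Σ) =
    |P|=2: 12 collections, coeffs (), (), (1), (1), (1), (1), (1), (1,1), (1,1), (1,1), (1,1,1), (1,2)
    |P|=3: 3 collections, coeffs (), (1), (1)


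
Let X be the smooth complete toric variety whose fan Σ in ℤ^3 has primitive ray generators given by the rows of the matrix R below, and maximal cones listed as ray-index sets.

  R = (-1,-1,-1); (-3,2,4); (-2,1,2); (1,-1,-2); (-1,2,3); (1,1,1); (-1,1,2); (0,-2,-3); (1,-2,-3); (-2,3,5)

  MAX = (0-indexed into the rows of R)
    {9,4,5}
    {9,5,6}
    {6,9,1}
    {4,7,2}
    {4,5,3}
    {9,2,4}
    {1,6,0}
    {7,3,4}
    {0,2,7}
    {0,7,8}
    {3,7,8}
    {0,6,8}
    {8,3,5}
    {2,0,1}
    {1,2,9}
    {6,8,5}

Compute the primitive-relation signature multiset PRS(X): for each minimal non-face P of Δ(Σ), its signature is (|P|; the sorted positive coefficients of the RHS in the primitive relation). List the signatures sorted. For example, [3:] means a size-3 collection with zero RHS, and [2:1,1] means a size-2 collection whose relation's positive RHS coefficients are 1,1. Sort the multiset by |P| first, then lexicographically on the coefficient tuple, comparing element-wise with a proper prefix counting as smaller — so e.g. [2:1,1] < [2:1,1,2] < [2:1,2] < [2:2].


Primitive collections (21):

  {0,5}:  v_{0} + v_{5} = 0  ⇒ sig = [2:]
  {3,6}:  v_{3} + v_{6} = 0  ⇒ sig = [2:]
  {4,8}:  v_{4} + v_{8} = 0  ⇒ sig = [2:]
  {0,3}:  v_{0} + v_{3} = v_{7}  ⇒ sig = [2:1]
  {0,4}:  v_{0} + v_{4} = v_{2}  ⇒ sig = [2:1]
  {0,9}:  v_{0} + v_{9} = v_{1}  ⇒ sig = [2:1]
  {1,3}:  v_{1} + v_{3} = v_{2}  ⇒ sig = [2:1]
  {1,5}:  v_{1} + v_{5} = v_{9}  ⇒ sig = [2:1]
  {2,5}:  v_{2} + v_{5} = v_{4}  ⇒ sig = [2:1]
  {2,6}:  v_{2} + v_{6} = v_{1}  ⇒ sig = [2:1]
  {2,8}:  v_{2} + v_{8} = v_{0}  ⇒ sig = [2:1]
  {3,9}:  v_{3} + v_{9} = v_{4}  ⇒ sig = [2:1]
  {4,6}:  v_{4} + v_{6} = v_{9}  ⇒ sig = [2:1]
  {5,7}:  v_{5} + v_{7} = v_{3}  ⇒ sig = [2:1]
  {6,7}:  v_{6} + v_{7} = v_{0}  ⇒ sig = [2:1]
  {7,9}:  v_{7} + v_{9} = v_{2}  ⇒ sig = [2:1]
  {8,9}:  v_{8} + v_{9} = v_{6}  ⇒ sig = [2:1]
  {1,4}:  v_{1} + v_{4} = v_{2} + v_{9}  ⇒ sig = [2:1,1]
  {1,7}:  v_{1} + v_{7} = v_{0} + v_{2}  ⇒ sig = [2:1,1]
  {1,8}:  v_{1} + v_{8} = v_{0} + v_{6}  ⇒ sig = [2:1,1]
  {2,3}:  v_{2} + v_{3} = v_{4} + v_{7}  ⇒ sig = [2:1,1]

Signatures (|P|; sorted positive RHS coefficients), sorted:
    |P|=2: 21 collections, coeffs (), (), (), (1), (1), (1), (1), (1), (1), (1), (1), (1), (1), (1), (1), (1), (1), (1,1), (1,1), (1,1), (1,1)


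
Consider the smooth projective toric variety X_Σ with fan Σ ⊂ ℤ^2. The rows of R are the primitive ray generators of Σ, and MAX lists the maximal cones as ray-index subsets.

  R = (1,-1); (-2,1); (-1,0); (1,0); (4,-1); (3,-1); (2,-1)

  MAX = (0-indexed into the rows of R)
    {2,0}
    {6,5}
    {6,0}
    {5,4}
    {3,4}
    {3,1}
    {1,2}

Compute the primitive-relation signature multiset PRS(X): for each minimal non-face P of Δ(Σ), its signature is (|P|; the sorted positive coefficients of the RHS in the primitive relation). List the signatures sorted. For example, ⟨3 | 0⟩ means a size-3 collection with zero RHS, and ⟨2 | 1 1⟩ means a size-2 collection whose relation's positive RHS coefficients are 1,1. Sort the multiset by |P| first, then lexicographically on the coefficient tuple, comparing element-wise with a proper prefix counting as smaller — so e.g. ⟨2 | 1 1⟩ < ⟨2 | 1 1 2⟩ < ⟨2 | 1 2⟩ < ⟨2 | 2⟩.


Minimal non-faces — 14 found among 7 rays, 7 max cones:

  P = {1,6}:  v_{1} + v_{6} = 0  ⟹  sig = ⟨2 | 0⟩
  P = {2,3}:  v_{2} + v_{3} = 0  ⟹  sig = ⟨2 | 0⟩
  P = {0,1}:  v_{0} + v_{1} = v_{2}  ⟹  sig = ⟨2 | 1⟩
  P = {0,3}:  v_{0} + v_{3} = v_{6}  ⟹  sig = ⟨2 | 1⟩
  P = {1,5}:  v_{1} + v_{5} = v_{3}  ⟹  sig = ⟨2 | 1⟩
  P = {2,4}:  v_{2} + v_{4} = v_{5}  ⟹  sig = ⟨2 | 1⟩
  P = {2,5}:  v_{2} + v_{5} = v_{6}  ⟹  sig = ⟨2 | 1⟩
  P = {2,6}:  v_{2} + v_{6} = v_{0}  ⟹  sig = ⟨2 | 1⟩
  P = {3,5}:  v_{3} + v_{5} = v_{4}  ⟹  sig = ⟨2 | 1⟩
  P = {3,6}:  v_{3} + v_{6} = v_{5}  ⟹  sig = ⟨2 | 1⟩
  P = {0,4}:  v_{0} + v_{4} = v_{5} + v_{6}  ⟹  sig = ⟨2 | 1 1⟩
  P = {0,5}:  v_{0} + v_{5} = 2·v_{6}  ⟹  sig = ⟨2 | 2⟩
  P = {1,4}:  v_{1} + v_{4} = 2·v_{3}  ⟹  sig = ⟨2 | 2⟩
  P = {4,6}:  v_{4} + v_{6} = 2·v_{5}  ⟹  sig = ⟨2 | 2⟩

Signatures (|P|; sorted positive RHS coefficients), sorted:
[⟨2 | 0⟩, ⟨2 | 0⟩, ⟨2 | 1⟩, ⟨2 | 1⟩, ⟨2 | 1⟩, ⟨2 | 1⟩, ⟨2 | 1⟩, ⟨2 | 1⟩, ⟨2 | 1⟩, ⟨2 | 1⟩, ⟨2 | 1 1⟩, ⟨2 | 2⟩, ⟨2 | 2⟩, ⟨2 | 2⟩]


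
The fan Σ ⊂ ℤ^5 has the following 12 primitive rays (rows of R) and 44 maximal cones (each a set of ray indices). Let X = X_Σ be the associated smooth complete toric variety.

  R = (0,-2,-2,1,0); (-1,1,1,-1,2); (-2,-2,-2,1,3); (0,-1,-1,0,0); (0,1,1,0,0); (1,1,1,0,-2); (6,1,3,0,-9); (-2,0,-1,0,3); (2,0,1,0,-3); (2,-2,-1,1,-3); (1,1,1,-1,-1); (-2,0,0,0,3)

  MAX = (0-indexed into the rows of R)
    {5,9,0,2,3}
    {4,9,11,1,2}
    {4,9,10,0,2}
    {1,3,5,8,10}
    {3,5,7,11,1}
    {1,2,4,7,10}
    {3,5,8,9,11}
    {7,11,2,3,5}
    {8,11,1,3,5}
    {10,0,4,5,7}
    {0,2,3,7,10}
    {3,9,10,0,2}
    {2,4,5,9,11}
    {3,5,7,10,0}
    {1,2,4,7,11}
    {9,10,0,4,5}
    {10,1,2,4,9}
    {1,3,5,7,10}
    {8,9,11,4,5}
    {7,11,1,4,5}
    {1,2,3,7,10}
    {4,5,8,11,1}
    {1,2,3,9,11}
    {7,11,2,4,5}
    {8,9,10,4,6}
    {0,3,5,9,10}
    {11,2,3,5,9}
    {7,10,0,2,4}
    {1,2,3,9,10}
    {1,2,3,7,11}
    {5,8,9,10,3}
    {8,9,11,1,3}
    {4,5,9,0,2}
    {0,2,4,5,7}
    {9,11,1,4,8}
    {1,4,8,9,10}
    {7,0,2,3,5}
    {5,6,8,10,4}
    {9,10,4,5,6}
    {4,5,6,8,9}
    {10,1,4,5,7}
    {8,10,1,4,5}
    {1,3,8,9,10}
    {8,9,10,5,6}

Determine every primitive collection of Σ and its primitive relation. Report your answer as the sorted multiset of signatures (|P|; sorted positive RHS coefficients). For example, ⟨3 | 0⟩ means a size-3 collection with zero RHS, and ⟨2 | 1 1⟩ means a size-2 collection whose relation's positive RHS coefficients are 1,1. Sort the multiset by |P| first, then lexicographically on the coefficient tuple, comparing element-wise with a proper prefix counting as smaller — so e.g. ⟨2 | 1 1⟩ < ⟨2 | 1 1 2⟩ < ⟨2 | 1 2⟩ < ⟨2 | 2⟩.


Δ(Σ) — 12 vertices, 18 min non-faces:

  {3,4}:  v_{3} + v_{4} = 0 ; sig = ⟨2 | 0⟩
  {7,8}:  v_{7} + v_{8} = 0 ; sig = ⟨2 | 0⟩
  {0,8}:  v_{0} + v_{8} = v_{9} ; sig = ⟨2 | 1⟩
  {0,11}:  v_{0} + v_{11} = v_{2} ; sig = ⟨2 | 1⟩
  {7,9}:  v_{7} + v_{9} = v_{0} ; sig = ⟨2 | 1⟩
  {10,11}:  v_{10} + v_{11} = v_{1} ; sig = ⟨2 | 1⟩
  {0,1}:  v_{0} + v_{1} = v_{2} + v_{10} ; sig = ⟨2 | 1 1⟩
  {2,8}:  v_{2} + v_{8} = v_{9} + v_{11} ; sig = ⟨2 | 1 1⟩
  {2,6}:  v_{2} + v_{6} = v_{4} + v_{8} + v_{9} ; sig = ⟨2 | 1 1 1⟩
  {3,6}:  v_{3} + v_{6} = v_{5} + v_{8} + v_{9} + v_{10} ; sig = ⟨2 | 1 1 1 1⟩
  {6,7}:  v_{6} + v_{7} = v_{4} + v_{5} + v_{9} + v_{10} ; sig = ⟨2 | 1 1 1 1⟩
  {0,6}:  v_{0} + v_{6} = v_{4} + v_{5} + 2·v_{9} + v_{10} ; sig = ⟨2 | 1 1 1 2⟩
  {1,6}:  v_{1} + v_{6} = v_{4} + 2·v_{8} + v_{10} ; sig = ⟨2 | 1 1 2⟩
  {6,11}:  v_{6} + v_{11} = v_{4} + 2·v_{8} ; sig = ⟨2 | 1 2⟩
  {2,5,10}:  v_{2} + v_{5} + v_{10} = 0 ; sig = ⟨3 | 0⟩
  {1,2,5}:  v_{1} + v_{2} + v_{5} = v_{11} ; sig = ⟨3 | 1⟩
  {1,5,9}:  v_{1} + v_{5} + v_{9} = v_{8} ; sig = ⟨3 | 1⟩
  {4,5,8,9,10}:  v_{4} + v_{5} + v_{8} + v_{9} + v_{10} = v_{6} ; sig = ⟨5 | 1⟩

Hence PRS(X_Σ) =
[⟨2 | 0⟩, ⟨2 | 0⟩, ⟨2 | 1⟩, ⟨2 | 1⟩, ⟨2 | 1⟩, ⟨2 | 1⟩, ⟨2 | 1 1⟩, ⟨2 | 1 1⟩, ⟨2 | 1 1 1⟩, ⟨2 | 1 1 1 1⟩, ⟨2 | 1 1 1 1⟩, ⟨2 | 1 1 1 2⟩, ⟨2 | 1 1 2⟩, ⟨2 | 1 2⟩, ⟨3 | 0⟩, ⟨3 | 1⟩, ⟨3 | 1⟩, ⟨5 | 1⟩]
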